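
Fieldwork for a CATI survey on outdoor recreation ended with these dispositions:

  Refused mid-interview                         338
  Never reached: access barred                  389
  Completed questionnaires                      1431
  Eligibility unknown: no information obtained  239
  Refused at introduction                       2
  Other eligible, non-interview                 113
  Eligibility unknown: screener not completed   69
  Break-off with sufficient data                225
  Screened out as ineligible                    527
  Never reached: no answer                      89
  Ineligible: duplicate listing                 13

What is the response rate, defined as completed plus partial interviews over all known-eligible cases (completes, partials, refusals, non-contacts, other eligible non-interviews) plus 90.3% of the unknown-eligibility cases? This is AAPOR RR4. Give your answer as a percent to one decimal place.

57.8%

Refused = 2 + 338 = 340
No answer / not reached = 89 + 389 = 478
Eligibility not determined = 69 + 239 = 308
Not eligible = 527 + 13 = 540
Top = 1431 + 225 = 1656
Eligible (known) = 1431 + 225 + 340 + 478 + 113 = 2587
Eligible share of unknowns = 0.9030 × 308 = 278.12
Denom = 2587 + 278.12 = 2865.12
RR4 = 1656 / 2865.12 = 0.5780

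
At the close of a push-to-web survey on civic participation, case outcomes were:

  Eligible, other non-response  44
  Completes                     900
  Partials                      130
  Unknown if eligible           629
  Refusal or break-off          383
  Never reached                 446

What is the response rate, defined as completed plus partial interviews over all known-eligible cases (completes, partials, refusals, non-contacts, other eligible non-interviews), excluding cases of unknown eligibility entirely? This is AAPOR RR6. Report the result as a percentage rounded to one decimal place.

Top → 900 + 130 = 1030
Denom → 900 + 130 + 383 + 446 + 44 = 1903
RR6 = 1030 / 1903 = 0.5413

54.1%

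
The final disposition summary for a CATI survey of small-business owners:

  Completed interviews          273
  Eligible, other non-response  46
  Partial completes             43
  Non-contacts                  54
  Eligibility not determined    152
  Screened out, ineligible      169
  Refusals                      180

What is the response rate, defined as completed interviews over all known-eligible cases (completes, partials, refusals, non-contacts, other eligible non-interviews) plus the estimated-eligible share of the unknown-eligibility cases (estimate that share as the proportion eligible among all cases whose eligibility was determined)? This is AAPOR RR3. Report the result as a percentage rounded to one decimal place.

38.2%

Top = 273
Eligible (known) = 273 + 43 + 180 + 54 + 46 = 596
e = 596 / (596 + 169) = 596 / 765 = 0.7791
e × U = 0.7791 × 152 = 118.42
Denom = 596 + 118.42 = 714.42
RR3 = 273 / 714.42 = 0.3821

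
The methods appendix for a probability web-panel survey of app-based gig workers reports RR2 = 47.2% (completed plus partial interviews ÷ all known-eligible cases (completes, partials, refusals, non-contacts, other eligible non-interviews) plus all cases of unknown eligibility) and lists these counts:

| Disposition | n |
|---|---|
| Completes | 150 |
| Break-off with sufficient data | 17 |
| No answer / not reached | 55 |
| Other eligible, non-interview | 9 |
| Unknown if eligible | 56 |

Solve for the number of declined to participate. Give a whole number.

Numerator → 150 + 17 = 167
RR2 = 167 / D = 0.472
D = 167 / 0.472 = 353.8
Other denominator terms total 287
declined to participate = 353.8 − 287 ≈ 67

67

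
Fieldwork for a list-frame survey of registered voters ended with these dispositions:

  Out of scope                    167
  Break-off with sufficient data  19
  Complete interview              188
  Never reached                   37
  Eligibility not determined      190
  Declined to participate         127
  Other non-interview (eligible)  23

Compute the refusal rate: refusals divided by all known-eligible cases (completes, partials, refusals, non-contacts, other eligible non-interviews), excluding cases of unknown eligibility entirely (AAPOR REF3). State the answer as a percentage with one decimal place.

32.2%

Top = 127
Denominator = 188 + 19 + 127 + 37 + 23 = 394
REF3 = 127 / 394 = 0.3223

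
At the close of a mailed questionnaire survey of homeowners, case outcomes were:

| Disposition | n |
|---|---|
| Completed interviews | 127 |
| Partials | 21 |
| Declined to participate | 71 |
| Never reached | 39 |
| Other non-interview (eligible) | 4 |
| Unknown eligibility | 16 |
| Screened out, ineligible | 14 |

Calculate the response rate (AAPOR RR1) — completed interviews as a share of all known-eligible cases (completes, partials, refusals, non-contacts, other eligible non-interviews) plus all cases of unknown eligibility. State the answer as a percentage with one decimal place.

Num: 127
Denominator: 127 + 21 + 71 + 39 + 4 + 16 = 278
RR1 = 127 / 278 = 0.4568

45.7%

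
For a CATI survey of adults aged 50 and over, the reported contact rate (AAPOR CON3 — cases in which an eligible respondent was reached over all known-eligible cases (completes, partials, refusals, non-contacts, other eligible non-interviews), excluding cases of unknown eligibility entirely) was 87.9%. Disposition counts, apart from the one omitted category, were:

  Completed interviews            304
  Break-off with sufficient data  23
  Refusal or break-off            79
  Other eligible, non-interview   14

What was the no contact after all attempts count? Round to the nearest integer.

58

Top: 304 + 23 + 79 + 14 = 420
CON3 = 420 / D = 0.879
D = 420 / 0.879 = 477.8
Other denominator terms total 420
no contact after all attempts = 477.8 − 420 ≈ 58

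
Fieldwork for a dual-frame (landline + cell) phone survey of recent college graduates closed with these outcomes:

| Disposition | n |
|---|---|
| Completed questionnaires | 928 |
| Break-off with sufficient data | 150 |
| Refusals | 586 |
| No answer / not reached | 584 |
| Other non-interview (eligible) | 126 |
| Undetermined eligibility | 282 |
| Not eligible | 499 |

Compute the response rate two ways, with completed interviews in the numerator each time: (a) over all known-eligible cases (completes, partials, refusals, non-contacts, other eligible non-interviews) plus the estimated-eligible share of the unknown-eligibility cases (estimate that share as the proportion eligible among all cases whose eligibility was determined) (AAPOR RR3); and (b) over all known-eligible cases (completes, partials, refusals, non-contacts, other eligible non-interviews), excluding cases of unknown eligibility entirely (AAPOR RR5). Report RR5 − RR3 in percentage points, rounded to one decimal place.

3.5

Num = 928
Determined eligible = 928 + 150 + 586 + 584 + 126 = 2374
e = 2374 / (2374 + 499) = 2374 / 2873 = 0.8263
Eligible share of unknowns = 0.8263 × 282 = 233.02
Base = 2374 + 233.02 = 2607.02
RR3 = 928 / 2607.02 = 0.3560
Base = 928 + 150 + 586 + 584 + 126 = 2374
RR5 = 928 / 2374 = 0.3909
Difference = 39.09 − 35.60 = 3.49 percentage points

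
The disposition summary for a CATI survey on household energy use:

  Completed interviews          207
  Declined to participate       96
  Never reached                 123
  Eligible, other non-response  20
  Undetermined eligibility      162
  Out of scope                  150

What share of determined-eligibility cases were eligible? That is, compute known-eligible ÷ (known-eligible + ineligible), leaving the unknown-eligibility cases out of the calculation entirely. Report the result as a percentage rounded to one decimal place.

Known eligible → 207 + 96 + 123 + 20 = 446
e = 446 / (446 + 150) = 446 / 596 = 0.7483

74.8%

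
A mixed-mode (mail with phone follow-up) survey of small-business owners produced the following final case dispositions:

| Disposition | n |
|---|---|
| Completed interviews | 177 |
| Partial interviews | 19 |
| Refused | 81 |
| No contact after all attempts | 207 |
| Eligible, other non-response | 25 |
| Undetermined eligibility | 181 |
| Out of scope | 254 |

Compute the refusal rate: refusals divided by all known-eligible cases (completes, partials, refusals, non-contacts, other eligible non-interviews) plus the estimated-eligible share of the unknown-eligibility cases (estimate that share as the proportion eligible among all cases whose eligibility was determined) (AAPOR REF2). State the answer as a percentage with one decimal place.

Top = 81
Determined eligible = 177 + 19 + 81 + 207 + 25 = 509
e = 509 / (509 + 254) = 509 / 763 = 0.6671
Estimated eligible among unknowns = 0.6671 × 181 = 120.75
Denominator = 509 + 120.75 = 629.75
REF2 = 81 / 629.75 = 0.1286

12.9%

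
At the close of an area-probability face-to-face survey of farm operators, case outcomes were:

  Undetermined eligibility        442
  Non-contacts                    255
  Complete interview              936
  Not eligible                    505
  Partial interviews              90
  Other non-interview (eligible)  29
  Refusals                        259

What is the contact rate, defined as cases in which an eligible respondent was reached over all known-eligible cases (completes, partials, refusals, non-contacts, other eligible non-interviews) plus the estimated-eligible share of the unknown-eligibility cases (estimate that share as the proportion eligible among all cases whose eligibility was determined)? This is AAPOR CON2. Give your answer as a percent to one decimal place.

Num → 936 + 90 + 259 + 29 = 1314
Known eligible → 936 + 90 + 259 + 255 + 29 = 1569
e = 1569 / (1569 + 505) = 1569 / 2074 = 0.7565
Estimated eligible among unknowns → 0.7565 × 442 = 334.37
Base → 1569 + 334.37 = 1903.37
CON2 = 1314 / 1903.37 = 0.6904

69.0%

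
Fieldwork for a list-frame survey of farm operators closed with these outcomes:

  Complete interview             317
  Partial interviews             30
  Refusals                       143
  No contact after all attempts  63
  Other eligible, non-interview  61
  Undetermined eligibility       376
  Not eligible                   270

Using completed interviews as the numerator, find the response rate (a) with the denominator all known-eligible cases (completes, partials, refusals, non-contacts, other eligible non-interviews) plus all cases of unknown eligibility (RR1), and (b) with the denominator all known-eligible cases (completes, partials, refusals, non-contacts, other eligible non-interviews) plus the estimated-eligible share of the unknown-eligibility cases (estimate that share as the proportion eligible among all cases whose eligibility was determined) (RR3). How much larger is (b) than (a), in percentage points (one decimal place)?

4.2

Top → 317
Denom → 317 + 30 + 143 + 63 + 61 + 376 = 990
RR1 = 317 / 990 = 0.3202
Known eligible → 317 + 30 + 143 + 63 + 61 = 614
e = 614 / (614 + 270) = 614 / 884 = 0.6946
Estimated eligible among unknowns → 0.6946 × 376 = 261.17
Denom → 614 + 261.17 = 875.17
RR3 = 317 / 875.17 = 0.3622
Difference = 36.22 − 32.02 = 4.20 percentage points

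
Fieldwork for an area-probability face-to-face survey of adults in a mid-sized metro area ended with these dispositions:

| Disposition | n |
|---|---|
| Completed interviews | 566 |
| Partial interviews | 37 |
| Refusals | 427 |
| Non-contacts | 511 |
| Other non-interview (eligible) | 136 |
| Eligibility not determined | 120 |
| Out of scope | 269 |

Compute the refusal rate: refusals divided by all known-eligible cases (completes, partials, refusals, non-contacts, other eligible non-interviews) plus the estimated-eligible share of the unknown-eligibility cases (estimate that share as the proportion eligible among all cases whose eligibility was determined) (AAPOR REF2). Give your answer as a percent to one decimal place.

Numerator → 427
Known eligible → 566 + 37 + 427 + 511 + 136 = 1677
e = 1677 / (1677 + 269) = 1677 / 1946 = 0.8618
Estimated eligible among unknowns → 0.8618 × 120 = 103.42
Base → 1677 + 103.42 = 1780.42
REF2 = 427 / 1780.42 = 0.2398

24.0%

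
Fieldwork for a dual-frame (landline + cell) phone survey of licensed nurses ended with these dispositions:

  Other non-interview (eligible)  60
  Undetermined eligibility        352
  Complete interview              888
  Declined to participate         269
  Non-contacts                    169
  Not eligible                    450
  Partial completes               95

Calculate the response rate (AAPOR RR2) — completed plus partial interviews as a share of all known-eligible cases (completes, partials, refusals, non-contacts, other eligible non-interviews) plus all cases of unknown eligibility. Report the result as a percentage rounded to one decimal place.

53.6%

Numerator: 888 + 95 = 983
Denom: 888 + 95 + 269 + 169 + 60 + 352 = 1833
RR2 = 983 / 1833 = 0.5363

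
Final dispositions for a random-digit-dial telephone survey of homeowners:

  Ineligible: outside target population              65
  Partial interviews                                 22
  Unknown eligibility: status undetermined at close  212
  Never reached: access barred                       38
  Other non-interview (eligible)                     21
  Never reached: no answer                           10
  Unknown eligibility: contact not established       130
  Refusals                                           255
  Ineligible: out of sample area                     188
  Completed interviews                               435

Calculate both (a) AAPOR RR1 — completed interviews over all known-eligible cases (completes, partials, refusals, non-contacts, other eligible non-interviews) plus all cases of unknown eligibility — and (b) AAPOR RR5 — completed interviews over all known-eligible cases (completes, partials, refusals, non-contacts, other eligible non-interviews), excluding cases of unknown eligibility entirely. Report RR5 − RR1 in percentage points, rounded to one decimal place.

No answer / not reached = 10 + 38 = 48
Unknown if eligible = 130 + 212 = 342
Out of scope = 65 + 188 = 253
Numerator = 435
Denominator = 435 + 22 + 255 + 48 + 21 + 342 = 1123
RR1 = 435 / 1123 = 0.3874
Denominator = 435 + 22 + 255 + 48 + 21 = 781
RR5 = 435 / 781 = 0.5570
Difference = 55.70 − 38.74 = 16.96 percentage points

17.0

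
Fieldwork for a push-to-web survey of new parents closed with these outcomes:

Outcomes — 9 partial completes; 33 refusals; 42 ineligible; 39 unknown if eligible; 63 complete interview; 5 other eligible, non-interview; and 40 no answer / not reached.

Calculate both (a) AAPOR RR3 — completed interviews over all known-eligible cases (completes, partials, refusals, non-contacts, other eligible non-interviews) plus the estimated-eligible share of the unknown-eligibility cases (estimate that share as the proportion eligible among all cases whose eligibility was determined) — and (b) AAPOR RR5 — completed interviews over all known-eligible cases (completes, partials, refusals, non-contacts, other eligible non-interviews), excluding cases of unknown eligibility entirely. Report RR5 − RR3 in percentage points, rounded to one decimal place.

7.1

Numerator: 63
Determined eligible: 63 + 9 + 33 + 40 + 5 = 150
e = 150 / (150 + 42) = 150 / 192 = 0.7812
e × U: 0.7812 × 39 = 30.47
Denominator: 150 + 30.47 = 180.47
RR3 = 63 / 180.47 = 0.3491
Denominator: 63 + 9 + 33 + 40 + 5 = 150
RR5 = 63 / 150 = 0.4200
Difference = 42.00 − 34.91 = 7.09 percentage points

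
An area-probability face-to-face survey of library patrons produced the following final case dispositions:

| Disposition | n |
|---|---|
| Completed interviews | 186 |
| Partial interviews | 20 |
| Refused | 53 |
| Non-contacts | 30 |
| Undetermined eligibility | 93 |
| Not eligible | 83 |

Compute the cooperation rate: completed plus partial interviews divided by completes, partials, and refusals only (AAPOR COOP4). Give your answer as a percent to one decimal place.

Top = 186 + 20 = 206
Base = 186 + 20 + 53 = 259
COOP4 = 206 / 259 = 0.7954

79.5%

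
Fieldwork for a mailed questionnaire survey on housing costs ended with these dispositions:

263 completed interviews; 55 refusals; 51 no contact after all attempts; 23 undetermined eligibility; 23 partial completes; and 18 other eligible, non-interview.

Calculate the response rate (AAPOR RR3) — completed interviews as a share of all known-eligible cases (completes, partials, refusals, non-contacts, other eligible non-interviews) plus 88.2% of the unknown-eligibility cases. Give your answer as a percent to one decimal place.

Numerator → 263
Known eligible → 263 + 23 + 55 + 51 + 18 = 410
Estimated eligible among unknowns → 0.8820 × 23 = 20.29
Denominator → 410 + 20.29 = 430.29
RR3 = 263 / 430.29 = 0.6112

61.1%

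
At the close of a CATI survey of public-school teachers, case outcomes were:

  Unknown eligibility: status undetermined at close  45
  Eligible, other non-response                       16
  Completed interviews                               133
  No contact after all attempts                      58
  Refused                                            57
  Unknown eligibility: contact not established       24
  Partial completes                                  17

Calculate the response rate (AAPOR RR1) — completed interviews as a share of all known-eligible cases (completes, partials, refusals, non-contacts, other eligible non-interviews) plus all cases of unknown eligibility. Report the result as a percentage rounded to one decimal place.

Eligibility not determined = 24 + 45 = 69
Top: 133
Denom: 133 + 17 + 57 + 58 + 16 + 69 = 350
RR1 = 133 / 350 = 0.3800

38.0%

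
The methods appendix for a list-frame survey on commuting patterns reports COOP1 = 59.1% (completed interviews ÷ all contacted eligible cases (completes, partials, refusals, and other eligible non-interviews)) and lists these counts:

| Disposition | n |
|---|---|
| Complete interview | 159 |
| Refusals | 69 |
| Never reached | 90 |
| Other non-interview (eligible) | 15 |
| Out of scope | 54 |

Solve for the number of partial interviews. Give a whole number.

COOP1 = 159 / D = 0.591
D = 159 / 0.591 = 269.0
Other denominator terms total 243
partial interviews = 269.0 − 243 ≈ 26

26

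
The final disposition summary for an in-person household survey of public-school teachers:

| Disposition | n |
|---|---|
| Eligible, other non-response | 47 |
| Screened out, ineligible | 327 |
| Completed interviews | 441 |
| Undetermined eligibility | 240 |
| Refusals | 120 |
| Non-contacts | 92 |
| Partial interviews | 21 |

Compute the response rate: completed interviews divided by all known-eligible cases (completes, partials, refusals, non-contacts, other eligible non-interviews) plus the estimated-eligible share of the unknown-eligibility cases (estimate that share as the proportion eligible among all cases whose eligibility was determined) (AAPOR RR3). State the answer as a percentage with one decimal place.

49.8%

Top: 441
Eligible (known): 441 + 21 + 120 + 92 + 47 = 721
e = 721 / (721 + 327) = 721 / 1048 = 0.6880
Eligible share of unknowns: 0.6880 × 240 = 165.12
Denominator: 721 + 165.12 = 886.12
RR3 = 441 / 886.12 = 0.4977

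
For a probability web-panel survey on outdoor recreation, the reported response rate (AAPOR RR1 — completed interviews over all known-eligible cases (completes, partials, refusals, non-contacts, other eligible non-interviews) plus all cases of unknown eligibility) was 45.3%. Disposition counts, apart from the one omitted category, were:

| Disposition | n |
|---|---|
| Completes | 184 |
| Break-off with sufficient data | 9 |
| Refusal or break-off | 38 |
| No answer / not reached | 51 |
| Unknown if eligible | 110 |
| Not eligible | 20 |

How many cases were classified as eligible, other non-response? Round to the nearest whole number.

RR1 = 184 / D = 0.453
D = 184 / 0.453 = 406.2
Remaining denominator categories sum to 392
eligible, other non-response = 406.2 − 392 ≈ 14

14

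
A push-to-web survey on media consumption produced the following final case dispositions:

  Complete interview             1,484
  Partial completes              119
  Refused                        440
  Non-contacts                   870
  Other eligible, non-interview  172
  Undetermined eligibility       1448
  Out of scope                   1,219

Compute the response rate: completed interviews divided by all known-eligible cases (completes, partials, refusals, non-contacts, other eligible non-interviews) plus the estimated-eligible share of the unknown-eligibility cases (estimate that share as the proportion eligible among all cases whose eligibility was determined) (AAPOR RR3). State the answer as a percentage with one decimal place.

Top: 1484
Known eligible: 1484 + 119 + 440 + 870 + 172 = 3085
e = 3085 / (3085 + 1219) = 3085 / 4304 = 0.7168
Eligible share of unknowns: 0.7168 × 1448 = 1037.93
Denom: 3085 + 1037.93 = 4122.93
RR3 = 1484 / 4122.93 = 0.3599

36.0%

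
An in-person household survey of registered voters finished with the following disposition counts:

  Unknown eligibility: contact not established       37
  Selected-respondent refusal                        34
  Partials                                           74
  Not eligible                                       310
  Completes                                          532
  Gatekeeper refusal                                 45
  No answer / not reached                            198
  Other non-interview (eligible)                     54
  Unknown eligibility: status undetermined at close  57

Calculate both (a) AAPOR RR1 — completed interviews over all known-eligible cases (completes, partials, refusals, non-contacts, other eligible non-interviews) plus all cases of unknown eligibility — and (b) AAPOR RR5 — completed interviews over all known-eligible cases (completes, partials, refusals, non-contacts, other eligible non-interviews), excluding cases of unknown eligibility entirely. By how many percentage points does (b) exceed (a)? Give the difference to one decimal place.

Refusals = 45 + 34 = 79
Undetermined eligibility = 37 + 57 = 94
Top → 532
Base → 532 + 74 + 79 + 198 + 54 + 94 = 1031
RR1 = 532 / 1031 = 0.5160
Base → 532 + 74 + 79 + 198 + 54 = 937
RR5 = 532 / 937 = 0.5678
Difference = 56.78 − 51.60 = 5.18 percentage points

5.2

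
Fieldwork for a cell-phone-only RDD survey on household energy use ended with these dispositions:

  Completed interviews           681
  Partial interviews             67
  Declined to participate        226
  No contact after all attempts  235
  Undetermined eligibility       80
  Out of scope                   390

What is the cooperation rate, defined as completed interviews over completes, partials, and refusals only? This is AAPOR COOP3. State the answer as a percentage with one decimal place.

Num → 681
Denom → 681 + 67 + 226 = 974
COOP3 = 681 / 974 = 0.6992

69.9%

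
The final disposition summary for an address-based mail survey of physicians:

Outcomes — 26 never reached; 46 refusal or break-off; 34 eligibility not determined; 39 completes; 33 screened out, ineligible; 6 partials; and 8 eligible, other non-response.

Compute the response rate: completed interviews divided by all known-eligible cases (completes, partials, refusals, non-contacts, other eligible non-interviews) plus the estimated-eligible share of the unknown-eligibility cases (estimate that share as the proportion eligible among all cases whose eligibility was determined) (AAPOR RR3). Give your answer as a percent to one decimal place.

Top = 39
Known eligible = 39 + 6 + 46 + 26 + 8 = 125
e = 125 / (125 + 33) = 125 / 158 = 0.7911
Estimated eligible among unknowns = 0.7911 × 34 = 26.90
Base = 125 + 26.90 = 151.90
RR3 = 39 / 151.90 = 0.2567

25.7%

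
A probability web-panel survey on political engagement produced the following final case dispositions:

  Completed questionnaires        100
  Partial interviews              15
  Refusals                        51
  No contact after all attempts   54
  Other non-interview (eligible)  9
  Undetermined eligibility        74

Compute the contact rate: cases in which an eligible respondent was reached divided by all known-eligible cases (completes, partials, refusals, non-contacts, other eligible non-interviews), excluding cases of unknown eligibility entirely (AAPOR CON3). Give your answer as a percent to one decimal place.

76.4%

Numerator → 100 + 15 + 51 + 9 = 175
Denom → 100 + 15 + 51 + 54 + 9 = 229
CON3 = 175 / 229 = 0.7642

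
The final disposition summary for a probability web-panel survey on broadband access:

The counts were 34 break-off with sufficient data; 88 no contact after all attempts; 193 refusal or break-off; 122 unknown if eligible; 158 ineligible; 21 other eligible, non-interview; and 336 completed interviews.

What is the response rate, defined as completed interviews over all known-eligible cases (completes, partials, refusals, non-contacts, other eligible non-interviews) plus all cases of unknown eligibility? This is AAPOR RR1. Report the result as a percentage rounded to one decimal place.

Num → 336
Denominator → 336 + 34 + 193 + 88 + 21 + 122 = 794
RR1 = 336 / 794 = 0.4232

42.3%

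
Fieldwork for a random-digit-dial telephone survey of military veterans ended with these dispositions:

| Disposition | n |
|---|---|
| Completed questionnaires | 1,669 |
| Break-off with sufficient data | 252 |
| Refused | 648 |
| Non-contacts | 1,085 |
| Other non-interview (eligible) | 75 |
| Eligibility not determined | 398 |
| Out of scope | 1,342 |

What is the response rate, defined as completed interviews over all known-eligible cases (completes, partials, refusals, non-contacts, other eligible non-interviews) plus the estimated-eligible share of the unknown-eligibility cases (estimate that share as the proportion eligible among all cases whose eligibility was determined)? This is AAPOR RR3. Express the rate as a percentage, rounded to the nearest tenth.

Numerator → 1669
Known eligible → 1669 + 252 + 648 + 1085 + 75 = 3729
e = 3729 / (3729 + 1342) = 3729 / 5071 = 0.7354
Eligible share of unknowns → 0.7354 × 398 = 292.69
Denom → 3729 + 292.69 = 4021.69
RR3 = 1669 / 4021.69 = 0.4150

41.5%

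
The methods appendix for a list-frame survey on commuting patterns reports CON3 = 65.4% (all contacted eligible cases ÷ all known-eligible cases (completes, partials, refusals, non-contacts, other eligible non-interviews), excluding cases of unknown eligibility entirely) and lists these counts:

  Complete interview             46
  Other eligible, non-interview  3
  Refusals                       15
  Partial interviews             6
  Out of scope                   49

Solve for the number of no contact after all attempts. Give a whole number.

Numerator: 46 + 6 + 15 + 3 = 70
CON3 = 70 / D = 0.654
D = 70 / 0.654 = 107.0
Remaining denominator categories sum to 70
no contact after all attempts = 107.0 − 70 ≈ 37

37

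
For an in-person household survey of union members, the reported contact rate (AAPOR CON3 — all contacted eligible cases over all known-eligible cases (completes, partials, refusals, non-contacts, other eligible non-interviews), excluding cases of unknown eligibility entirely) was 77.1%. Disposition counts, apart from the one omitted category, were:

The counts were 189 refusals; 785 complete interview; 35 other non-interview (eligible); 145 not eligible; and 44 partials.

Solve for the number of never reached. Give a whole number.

Numerator = 785 + 44 + 189 + 35 = 1053
CON3 = 1053 / D = 0.771
D = 1053 / 0.771 = 1365.8
Remaining denominator categories sum to 1053
never reached = 1365.8 − 1053 ≈ 313

313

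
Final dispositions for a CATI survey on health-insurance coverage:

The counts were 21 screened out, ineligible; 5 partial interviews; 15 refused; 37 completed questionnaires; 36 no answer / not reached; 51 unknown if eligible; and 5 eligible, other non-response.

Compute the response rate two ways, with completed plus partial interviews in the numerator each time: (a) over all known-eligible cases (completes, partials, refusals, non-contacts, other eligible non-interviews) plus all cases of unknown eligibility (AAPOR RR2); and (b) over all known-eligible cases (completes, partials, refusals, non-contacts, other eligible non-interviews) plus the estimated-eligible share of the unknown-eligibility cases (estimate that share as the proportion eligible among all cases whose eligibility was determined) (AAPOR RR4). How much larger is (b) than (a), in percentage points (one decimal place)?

1.8

Top = 37 + 5 = 42
Denom = 37 + 5 + 15 + 36 + 5 + 51 = 149
RR2 = 42 / 149 = 0.2819
Determined eligible = 37 + 5 + 15 + 36 + 5 = 98
e = 98 / (98 + 21) = 98 / 119 = 0.8235
e × U = 0.8235 × 51 = 42.00
Denom = 98 + 42.00 = 140.00
RR4 = 42 / 140.00 = 0.3000
Difference = 30.00 − 28.19 = 1.81 percentage points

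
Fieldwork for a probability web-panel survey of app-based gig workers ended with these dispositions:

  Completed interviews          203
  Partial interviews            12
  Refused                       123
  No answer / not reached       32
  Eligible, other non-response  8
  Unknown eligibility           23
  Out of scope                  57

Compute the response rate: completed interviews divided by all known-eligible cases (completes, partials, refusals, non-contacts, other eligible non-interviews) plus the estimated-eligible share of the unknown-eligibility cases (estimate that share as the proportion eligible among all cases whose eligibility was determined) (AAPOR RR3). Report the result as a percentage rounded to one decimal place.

Numerator → 203
Eligible (known) → 203 + 12 + 123 + 32 + 8 = 378
e = 378 / (378 + 57) = 378 / 435 = 0.8690
e × U → 0.8690 × 23 = 19.99
Denom → 378 + 19.99 = 397.99
RR3 = 203 / 397.99 = 0.5101

51.0%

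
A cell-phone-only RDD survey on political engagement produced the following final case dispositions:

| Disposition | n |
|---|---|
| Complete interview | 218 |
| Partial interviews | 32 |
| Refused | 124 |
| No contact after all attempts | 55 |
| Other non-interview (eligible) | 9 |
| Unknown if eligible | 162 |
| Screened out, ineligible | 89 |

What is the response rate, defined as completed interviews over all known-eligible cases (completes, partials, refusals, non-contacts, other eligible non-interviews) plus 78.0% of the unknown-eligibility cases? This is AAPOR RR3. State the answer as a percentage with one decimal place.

Num → 218
Known eligible → 218 + 32 + 124 + 55 + 9 = 438
Eligible share of unknowns → 0.7800 × 162 = 126.36
Base → 438 + 126.36 = 564.36
RR3 = 218 / 564.36 = 0.3863

38.6%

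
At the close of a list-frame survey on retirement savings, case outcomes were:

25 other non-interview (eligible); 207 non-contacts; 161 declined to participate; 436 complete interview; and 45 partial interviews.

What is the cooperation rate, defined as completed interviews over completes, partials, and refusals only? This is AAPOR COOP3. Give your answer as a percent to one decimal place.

67.9%

Numerator = 436
Denom = 436 + 45 + 161 = 642
COOP3 = 436 / 642 = 0.6791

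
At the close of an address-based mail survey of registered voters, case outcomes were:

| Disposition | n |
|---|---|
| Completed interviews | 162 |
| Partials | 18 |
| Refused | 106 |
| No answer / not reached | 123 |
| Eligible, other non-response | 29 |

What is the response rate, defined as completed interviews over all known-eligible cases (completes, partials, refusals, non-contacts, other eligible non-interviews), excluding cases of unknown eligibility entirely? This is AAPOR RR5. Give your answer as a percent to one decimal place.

37.0%

Numerator = 162
Base = 162 + 18 + 106 + 123 + 29 = 438
RR5 = 162 / 438 = 0.3699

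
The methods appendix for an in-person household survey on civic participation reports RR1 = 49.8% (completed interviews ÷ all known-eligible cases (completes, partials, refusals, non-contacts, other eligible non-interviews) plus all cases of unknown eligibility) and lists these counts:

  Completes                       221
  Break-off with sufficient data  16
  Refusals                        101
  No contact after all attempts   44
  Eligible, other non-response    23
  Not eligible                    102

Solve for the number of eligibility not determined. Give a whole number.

39

RR1 = 221 / D = 0.498
D = 221 / 0.498 = 443.8
Remaining denominator categories sum to 405
eligibility not determined = 443.8 − 405 ≈ 39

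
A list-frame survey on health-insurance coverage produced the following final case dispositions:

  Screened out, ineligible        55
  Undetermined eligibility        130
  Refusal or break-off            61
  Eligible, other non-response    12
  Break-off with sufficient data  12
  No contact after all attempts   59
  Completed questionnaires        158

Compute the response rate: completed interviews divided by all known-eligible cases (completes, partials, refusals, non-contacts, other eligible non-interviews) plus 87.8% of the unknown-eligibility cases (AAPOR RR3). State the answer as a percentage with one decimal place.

38.0%

Top = 158
Determined eligible = 158 + 12 + 61 + 59 + 12 = 302
Estimated eligible among unknowns = 0.8780 × 130 = 114.14
Denominator = 302 + 114.14 = 416.14
RR3 = 158 / 416.14 = 0.3797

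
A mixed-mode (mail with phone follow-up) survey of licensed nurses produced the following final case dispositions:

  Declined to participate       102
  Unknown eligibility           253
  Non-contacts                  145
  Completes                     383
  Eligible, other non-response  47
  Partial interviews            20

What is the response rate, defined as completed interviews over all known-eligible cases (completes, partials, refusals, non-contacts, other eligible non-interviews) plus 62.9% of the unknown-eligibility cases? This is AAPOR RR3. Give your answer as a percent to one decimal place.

Numerator: 383
Determined eligible: 383 + 20 + 102 + 145 + 47 = 697
Eligible share of unknowns: 0.6290 × 253 = 159.14
Base: 697 + 159.14 = 856.14
RR3 = 383 / 856.14 = 0.4474

44.7%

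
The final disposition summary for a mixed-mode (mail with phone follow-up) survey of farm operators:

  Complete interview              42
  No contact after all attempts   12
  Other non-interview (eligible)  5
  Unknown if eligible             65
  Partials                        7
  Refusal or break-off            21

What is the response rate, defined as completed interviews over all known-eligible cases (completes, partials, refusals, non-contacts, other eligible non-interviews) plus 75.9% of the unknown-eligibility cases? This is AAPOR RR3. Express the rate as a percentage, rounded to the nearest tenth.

30.8%

Numerator: 42
Eligible (known): 42 + 7 + 21 + 12 + 5 = 87
e × U: 0.7590 × 65 = 49.34
Denom: 87 + 49.34 = 136.34
RR3 = 42 / 136.34 = 0.3081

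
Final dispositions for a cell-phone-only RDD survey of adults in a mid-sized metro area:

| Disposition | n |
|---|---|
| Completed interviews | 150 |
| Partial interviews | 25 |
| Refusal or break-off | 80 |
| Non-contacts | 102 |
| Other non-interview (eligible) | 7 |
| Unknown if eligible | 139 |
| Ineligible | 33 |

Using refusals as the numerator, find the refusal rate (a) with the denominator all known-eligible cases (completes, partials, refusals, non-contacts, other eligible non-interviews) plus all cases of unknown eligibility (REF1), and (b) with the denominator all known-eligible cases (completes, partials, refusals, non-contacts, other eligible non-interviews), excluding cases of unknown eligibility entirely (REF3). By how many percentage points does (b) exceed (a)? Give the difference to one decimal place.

Numerator → 80
Denom → 150 + 25 + 80 + 102 + 7 + 139 = 503
REF1 = 80 / 503 = 0.1590
Denom → 150 + 25 + 80 + 102 + 7 = 364
REF3 = 80 / 364 = 0.2198
Difference = 21.98 − 15.90 = 6.08 percentage points

6.1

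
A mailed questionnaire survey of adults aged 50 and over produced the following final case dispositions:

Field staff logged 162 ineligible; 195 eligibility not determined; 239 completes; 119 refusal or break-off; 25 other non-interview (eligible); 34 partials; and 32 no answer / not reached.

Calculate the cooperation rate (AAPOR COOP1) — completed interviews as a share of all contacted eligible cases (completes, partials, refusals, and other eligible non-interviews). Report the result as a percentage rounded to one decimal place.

Num = 239
Denominator = 239 + 34 + 119 + 25 = 417
COOP1 = 239 / 417 = 0.5731

57.3%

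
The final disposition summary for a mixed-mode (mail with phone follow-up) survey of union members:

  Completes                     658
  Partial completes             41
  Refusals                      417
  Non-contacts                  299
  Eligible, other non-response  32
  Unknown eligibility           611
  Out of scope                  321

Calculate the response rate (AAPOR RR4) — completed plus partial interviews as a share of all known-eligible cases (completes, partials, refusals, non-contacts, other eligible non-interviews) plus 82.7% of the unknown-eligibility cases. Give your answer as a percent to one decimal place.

35.8%

Numerator: 658 + 41 = 699
Determined eligible: 658 + 41 + 417 + 299 + 32 = 1447
Eligible share of unknowns: 0.8270 × 611 = 505.30
Denom: 1447 + 505.30 = 1952.30
RR4 = 699 / 1952.30 = 0.3580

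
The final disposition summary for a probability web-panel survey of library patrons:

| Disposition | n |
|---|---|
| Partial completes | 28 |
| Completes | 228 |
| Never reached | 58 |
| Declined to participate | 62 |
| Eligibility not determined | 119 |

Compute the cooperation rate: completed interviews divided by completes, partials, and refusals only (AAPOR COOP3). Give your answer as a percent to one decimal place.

71.7%

Num = 228
Denom = 228 + 28 + 62 = 318
COOP3 = 228 / 318 = 0.7170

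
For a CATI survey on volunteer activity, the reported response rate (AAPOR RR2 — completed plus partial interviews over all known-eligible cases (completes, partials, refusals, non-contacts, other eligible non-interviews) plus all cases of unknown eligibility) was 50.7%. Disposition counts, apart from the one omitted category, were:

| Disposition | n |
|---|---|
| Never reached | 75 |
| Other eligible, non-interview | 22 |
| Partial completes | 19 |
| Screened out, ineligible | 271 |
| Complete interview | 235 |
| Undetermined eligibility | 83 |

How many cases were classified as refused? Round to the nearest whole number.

Top → 235 + 19 = 254
RR2 = 254 / D = 0.507
D = 254 / 0.507 = 501.0
Other denominator terms total 434
refused = 501.0 − 434 ≈ 67

67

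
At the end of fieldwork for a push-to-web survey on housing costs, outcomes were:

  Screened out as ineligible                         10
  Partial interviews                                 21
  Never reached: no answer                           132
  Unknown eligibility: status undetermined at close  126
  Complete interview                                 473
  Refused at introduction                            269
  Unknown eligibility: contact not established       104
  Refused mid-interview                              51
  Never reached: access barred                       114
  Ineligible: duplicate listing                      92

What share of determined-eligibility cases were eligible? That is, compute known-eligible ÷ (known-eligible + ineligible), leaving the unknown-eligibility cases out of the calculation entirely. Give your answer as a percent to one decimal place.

Refusals = 269 + 51 = 320
Never reached = 132 + 114 = 246
Unknown if eligible = 104 + 126 = 230
Ineligible = 10 + 92 = 102
Determined eligible → 473 + 21 + 320 + 246 = 1060
e = 1060 / (1060 + 102) = 1060 / 1162 = 0.9122

91.2%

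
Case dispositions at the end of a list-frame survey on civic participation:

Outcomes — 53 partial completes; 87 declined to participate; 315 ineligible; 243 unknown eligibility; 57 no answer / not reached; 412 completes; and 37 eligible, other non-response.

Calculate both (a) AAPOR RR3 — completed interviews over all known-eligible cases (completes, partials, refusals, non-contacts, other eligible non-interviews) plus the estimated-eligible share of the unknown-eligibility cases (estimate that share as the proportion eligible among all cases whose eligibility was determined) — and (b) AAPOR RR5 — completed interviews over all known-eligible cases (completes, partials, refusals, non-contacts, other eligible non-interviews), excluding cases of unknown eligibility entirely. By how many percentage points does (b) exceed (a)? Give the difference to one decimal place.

Top: 412
Eligible (known): 412 + 53 + 87 + 57 + 37 = 646
e = 646 / (646 + 315) = 646 / 961 = 0.6722
Eligible share of unknowns: 0.6722 × 243 = 163.34
Denom: 646 + 163.34 = 809.34
RR3 = 412 / 809.34 = 0.5091
Denom: 412 + 53 + 87 + 57 + 37 = 646
RR5 = 412 / 646 = 0.6378
Difference = 63.78 − 50.91 = 12.87 percentage points

12.9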